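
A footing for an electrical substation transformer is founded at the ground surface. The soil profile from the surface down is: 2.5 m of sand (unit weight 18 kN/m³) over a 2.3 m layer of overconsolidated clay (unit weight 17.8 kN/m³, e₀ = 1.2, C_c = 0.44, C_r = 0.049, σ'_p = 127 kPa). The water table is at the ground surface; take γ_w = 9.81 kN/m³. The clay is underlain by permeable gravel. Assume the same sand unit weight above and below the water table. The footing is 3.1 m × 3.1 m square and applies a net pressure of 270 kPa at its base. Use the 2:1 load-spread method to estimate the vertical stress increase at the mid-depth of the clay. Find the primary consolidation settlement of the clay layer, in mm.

Mid-depth of clay below the ground surface: z = 2.5 + 2.3/2 = 3.65 m.
Total vertical stress at mid-clay: σ_v = 18×2.5 + 17.8×1.15 = 65.47 kPa.
Pore pressure: u = 9.81×(3.65 − 0) = 35.806 kPa.
Initial effective stress: σ'_0 = σ_v − u = 65.47 − 35.806 = 29.664 kPa.
Stress increase at mid-clay by the 2:1 spreading method:
Δσ = qBL/((B+z)(L+z)) = 270×3.1×3.1/((3.1+3.65)(3.1+3.65)) = 56.948 kPa
Final effective stress: σ'_f = 29.664 + 56.948 = 86.612 kPa.
σ'_f = 86.612 ≤ σ'_p = 127 kPa, so the clay remains overconsolidated and only the recompression index applies:
S_c = C_r·H/(1+e₀)·log₁₀(σ'_f/σ'_0) = 0.049×2.3/2.2×log₁₀(86.612/29.664)
    = 0.05123 × 0.46535 = 0.02384 m

S_c ≈ 23.8 mm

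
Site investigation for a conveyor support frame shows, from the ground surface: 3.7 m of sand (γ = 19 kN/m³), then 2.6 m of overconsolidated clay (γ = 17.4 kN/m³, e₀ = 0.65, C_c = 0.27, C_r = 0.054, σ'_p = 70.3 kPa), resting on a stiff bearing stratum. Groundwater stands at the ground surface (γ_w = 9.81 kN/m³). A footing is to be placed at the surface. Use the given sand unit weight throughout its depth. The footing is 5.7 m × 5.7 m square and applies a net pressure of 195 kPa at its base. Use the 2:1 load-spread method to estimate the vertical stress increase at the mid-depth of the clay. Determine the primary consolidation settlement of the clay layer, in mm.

Mid-depth of clay below the ground surface: z = 3.7 + 2.6/2 = 5 m.
Total vertical stress at mid-clay: σ_v = 19×3.7 + 17.4×1.3 = 92.92 kPa.
Pore pressure: u = 9.81×(5 − 0) = 49.05 kPa.
Initial effective stress: σ'_0 = σ_v − u = 92.92 − 49.05 = 43.87 kPa.
Stress increase at mid-clay by the 2:1 spreading method:
Δσ = qBL/((B+z)(L+z)) = 195×5.7×5.7/((5.7+5)(5.7+5)) = 55.337 kPa
Final effective stress: σ'_f = 43.87 + 55.337 = 99.207 kPa.
σ'_f = 99.207 > σ'_p = 70.3 kPa, so the stress path crosses the preconsolidation pressure — recompression up to σ'_p, then virgin compression beyond:
S_c = H/(1+e₀)·[C_r·log₁₀(σ'_p/σ'_0) + C_c·log₁₀(σ'_f/σ'_p)]
    = 2.6/1.65 × [0.054×log₁₀(70.3/43.87) + 0.27×log₁₀(99.207/70.3)]
    = 1.5758 × [0.011059 + 0.040388] = 0.08107 m

S_c ≈ 81.1 mm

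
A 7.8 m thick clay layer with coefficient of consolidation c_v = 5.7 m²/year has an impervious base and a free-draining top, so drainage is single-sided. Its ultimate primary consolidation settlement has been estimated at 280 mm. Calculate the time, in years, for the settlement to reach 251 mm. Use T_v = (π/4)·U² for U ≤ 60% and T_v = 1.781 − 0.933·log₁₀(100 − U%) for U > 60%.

t ≈ 8.9 years

Drainage path length: H_d = H = 7.8 m (single drainage).
U = S(t)/S_ult = 251/280 = 0.8964.
U > 60%: T_v = 1.781 − 0.933·log₁₀(100 − 89.643) = 0.83378.
t = T_v·H_d²/c_v = 0.83378×7.8²/5.7 = 8.9 years.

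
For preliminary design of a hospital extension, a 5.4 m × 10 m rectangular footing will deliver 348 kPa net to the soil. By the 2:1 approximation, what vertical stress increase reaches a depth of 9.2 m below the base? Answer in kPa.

By the 2:1 method the load spreads at 1 horizontal : 2 vertical, so at depth z the loaded area has grown by z in each plan dimension:
Δσ = qBL/((B+z)(L+z)) = 348×5.4×10/((5.4+9.2)(10+9.2)) = 67.038 kPa

Δσ_z ≈ 67 kPa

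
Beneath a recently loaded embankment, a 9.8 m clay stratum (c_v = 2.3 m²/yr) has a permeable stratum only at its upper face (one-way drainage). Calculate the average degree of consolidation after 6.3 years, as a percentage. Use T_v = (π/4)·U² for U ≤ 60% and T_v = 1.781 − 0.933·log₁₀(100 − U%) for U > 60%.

U ≈ 43.8 %

Drainage path length: H_d = H = 9.8 m (single drainage).
T_v = c_v·t/H_d² = 2.3×6.3/9.8² = 0.15087.
T_v = 0.15087 corresponds to the U ≤ 60% branch:
U = √(4T_v/π) = 0.4383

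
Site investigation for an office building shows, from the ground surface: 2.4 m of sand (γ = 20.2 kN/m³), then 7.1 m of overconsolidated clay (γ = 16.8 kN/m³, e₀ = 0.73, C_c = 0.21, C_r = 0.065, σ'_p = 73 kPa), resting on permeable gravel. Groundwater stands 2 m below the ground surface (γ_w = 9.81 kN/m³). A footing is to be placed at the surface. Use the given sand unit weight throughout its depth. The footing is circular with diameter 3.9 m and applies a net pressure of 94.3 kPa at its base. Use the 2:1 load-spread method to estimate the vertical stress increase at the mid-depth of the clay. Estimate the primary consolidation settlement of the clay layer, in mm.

S_c ≈ 59.1 mm

Mid-depth of clay below the ground surface: z = 2.4 + 7.1/2 = 5.95 m.
Total vertical stress at mid-clay: σ_v = 20.2×2.4 + 16.8×3.55 = 108.12 kPa.
Pore pressure: u = 9.81×(5.95 − 2) = 38.75 kPa.
Initial effective stress: σ'_0 = σ_v − u = 108.12 − 38.75 = 69.37 kPa.
Stress increase at mid-clay by the 2:1 spreading method:
Δσ ≈ qD²/(D+z)² = 94.3×3.9²/(3.9+5.95)² = 14.783 kPa
Final effective stress: σ'_f = 69.37 + 14.783 = 84.153 kPa.
σ'_f = 84.153 > σ'_p = 73 kPa, so the stress path crosses the preconsolidation pressure — recompression up to σ'_p, then virgin compression beyond:
S_c = H/(1+e₀)·[C_r·log₁₀(σ'_p/σ'_0) + C_c·log₁₀(σ'_f/σ'_p)]
    = 7.1/1.73 × [0.065×log₁₀(73/69.37) + 0.21×log₁₀(84.153/73)]
    = 4.104 × [0.0014398 + 0.012967] = 0.05913 m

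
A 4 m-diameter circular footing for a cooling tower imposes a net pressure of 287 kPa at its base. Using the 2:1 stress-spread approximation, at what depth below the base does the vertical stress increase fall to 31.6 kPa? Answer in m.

z ≈ 8.05 m

2:1 spreading — at depth z the loaded area has grown by z in each plan dimension:
qD²/(D+z)² = Δσ_z ⇒ z = D(√(q/Δσ_z) − 1) = 4×(√(287/31.6) − 1) = 8.055 m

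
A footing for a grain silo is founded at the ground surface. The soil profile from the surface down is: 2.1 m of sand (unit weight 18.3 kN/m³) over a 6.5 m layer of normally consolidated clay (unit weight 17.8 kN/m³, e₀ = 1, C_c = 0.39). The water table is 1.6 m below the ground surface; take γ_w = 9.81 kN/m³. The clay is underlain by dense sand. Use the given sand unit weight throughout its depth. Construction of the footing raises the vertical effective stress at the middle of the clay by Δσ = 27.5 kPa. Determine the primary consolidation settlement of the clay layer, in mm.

Mid-depth of clay below the ground surface: z = 2.1 + 6.5/2 = 5.35 m.
Total vertical stress at mid-clay: σ_v = 18.3×2.1 + 17.8×3.25 = 96.28 kPa.
Pore pressure: u = 9.81×(5.35 − 1.6) = 36.788 kPa.
Initial effective stress: σ'_0 = σ_v − u = 96.28 − 36.788 = 59.492 kPa.
Final effective stress: σ'_f = σ'_0 + Δσ = 59.492 + 27.5 = 86.992 kPa.
Normally consolidated clay, so the full stress increment lies on the virgin compression line:
S_c = C_c·H/(1+e₀)·log₁₀(σ'_f/σ'_0) = 0.39×6.5/(1+1)×log₁₀(86.992/59.492)
    = 1.2675 × 0.16502 = 0.2092 m

S_c ≈ 209 mm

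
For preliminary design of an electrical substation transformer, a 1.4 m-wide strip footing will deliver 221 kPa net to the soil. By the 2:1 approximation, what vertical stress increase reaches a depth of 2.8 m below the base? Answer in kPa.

By the 2:1 method the load spreads at 1 horizontal : 2 vertical, so at depth z the loaded area has grown by z in each plan dimension:
Δσ = qB/(B+z) = 221×1.4/(1.4+2.8) = 73.667 kPa

Δσ_z ≈ 73.7 kPa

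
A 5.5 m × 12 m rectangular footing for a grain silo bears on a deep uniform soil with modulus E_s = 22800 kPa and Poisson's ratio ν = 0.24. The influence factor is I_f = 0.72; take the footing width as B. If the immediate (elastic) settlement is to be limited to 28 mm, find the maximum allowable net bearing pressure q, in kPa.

q ≈ 171 kPa

S_e = q·B·(1−ν²)/E_s · I_f  ⇒  q = S_e·E_s / (B·(1−ν²)·I_f).
q = 0.028 × 22800 / (5.5 × 0.9424 × 0.72) = 171.1 kPa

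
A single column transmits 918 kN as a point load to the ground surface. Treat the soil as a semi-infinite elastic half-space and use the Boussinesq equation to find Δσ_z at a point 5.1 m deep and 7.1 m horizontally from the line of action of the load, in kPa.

Boussinesq vertical stress below a point load on an elastic half-space:
Δσ_z = 3P/(2πz²) · [1 + (r/z)²]^(−5/2)
r/z = 7.1/5.1 = 1.3922; [1+(r/z)²]^(−5/2) = 0.067582.
Δσ_z = 3×918/(2π×5.1²) × 0.067582 = 16.852 × 0.067582 = 1.139 kPa

Δσ_z ≈ 1.14 kPa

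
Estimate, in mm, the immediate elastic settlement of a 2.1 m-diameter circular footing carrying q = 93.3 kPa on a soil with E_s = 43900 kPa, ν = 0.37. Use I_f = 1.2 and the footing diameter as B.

Immediate (elastic) settlement: S_e = q·B·(1−ν²)/E_s · I_f.
S_e = 93.3 × 2.1 × (1 − 0.37²) / 43900 × 1.2
    = 93.3 × 2.1 × 0.8631 / 43900 × 1.2
    = 0.004623 m = 4.623 mm

S_e ≈ 4.62 mm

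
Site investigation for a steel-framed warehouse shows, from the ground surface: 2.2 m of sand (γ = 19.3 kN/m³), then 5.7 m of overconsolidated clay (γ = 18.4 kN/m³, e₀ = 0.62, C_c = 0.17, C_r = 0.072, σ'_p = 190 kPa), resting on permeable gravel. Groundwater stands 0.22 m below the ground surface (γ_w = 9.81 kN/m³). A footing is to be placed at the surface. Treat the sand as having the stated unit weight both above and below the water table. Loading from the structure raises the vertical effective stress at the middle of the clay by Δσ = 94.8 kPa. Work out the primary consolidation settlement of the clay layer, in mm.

Mid-depth of clay below the ground surface: z = 2.2 + 5.7/2 = 5.05 m.
Total vertical stress at mid-clay: σ_v = 19.3×2.2 + 18.4×2.85 = 94.9 kPa.
Pore pressure: u = 9.81×(5.05 − 0.22) = 47.382 kPa.
Initial effective stress: σ'_0 = σ_v − u = 94.9 − 47.382 = 47.518 kPa.
Final effective stress: σ'_f = 47.518 + 94.8 = 142.32 kPa.
σ'_f = 142.32 ≤ σ'_p = 190 kPa, so the clay remains overconsolidated and only the recompression index applies:
S_c = C_r·H/(1+e₀)·log₁₀(σ'_f/σ'_0) = 0.072×5.7/1.62×log₁₀(142.32/47.518)
    = 0.25333 × 0.47641 = 0.1207 m

S_c ≈ 121 mm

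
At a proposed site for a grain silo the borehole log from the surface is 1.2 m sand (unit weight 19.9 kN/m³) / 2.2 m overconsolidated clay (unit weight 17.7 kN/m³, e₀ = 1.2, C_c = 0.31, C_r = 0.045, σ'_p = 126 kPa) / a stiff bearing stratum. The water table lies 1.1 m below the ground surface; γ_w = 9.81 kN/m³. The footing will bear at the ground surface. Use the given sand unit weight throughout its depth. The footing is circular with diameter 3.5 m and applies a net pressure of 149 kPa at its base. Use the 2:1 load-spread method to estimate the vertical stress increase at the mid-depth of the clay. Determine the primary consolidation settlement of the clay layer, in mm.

S_c ≈ 19.5 mm

Mid-depth of clay below the ground surface: z = 1.2 + 2.2/2 = 2.3 m.
Total vertical stress at mid-clay: σ_v = 19.9×1.2 + 17.7×1.1 = 43.35 kPa.
Pore pressure: u = 9.81×(2.3 − 1.1) = 11.772 kPa.
Initial effective stress: σ'_0 = σ_v − u = 43.35 − 11.772 = 31.578 kPa.
Stress increase at mid-clay by the 2:1 spreading method:
Δσ ≈ qD²/(D+z)² = 149×3.5²/(3.5+2.3)² = 54.258 kPa
Final effective stress: σ'_f = 31.578 + 54.258 = 85.836 kPa.
σ'_f = 85.836 ≤ σ'_p = 126 kPa, so the clay remains overconsolidated and only the recompression index applies:
S_c = C_r·H/(1+e₀)·log₁₀(σ'_f/σ'_0) = 0.045×2.2/2.2×log₁₀(85.836/31.578)
    = 0.045 × 0.43428 = 0.01954 m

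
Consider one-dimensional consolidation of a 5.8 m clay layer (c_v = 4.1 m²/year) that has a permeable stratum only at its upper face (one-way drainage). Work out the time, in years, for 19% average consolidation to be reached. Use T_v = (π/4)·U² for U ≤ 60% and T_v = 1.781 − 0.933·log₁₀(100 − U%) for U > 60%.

t ≈ 0.233 years

Drainage path length: H_d = H = 5.8 m (single drainage).
U ≤ 60%: T_v = (π/4)·U² = (π/4)×0.19² = 0.028353.
t = T_v·H_d²/c_v = 0.028353×5.8²/4.1 = 0.2326 years.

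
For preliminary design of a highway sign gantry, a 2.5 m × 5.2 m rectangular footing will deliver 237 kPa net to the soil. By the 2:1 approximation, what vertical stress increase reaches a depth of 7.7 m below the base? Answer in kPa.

Δσ_z ≈ 23.4 kPa

By the 2:1 method the load spreads at 1 horizontal : 2 vertical, so at depth z the loaded area has grown by z in each plan dimension:
Δσ = qBL/((B+z)(L+z)) = 237×2.5×5.2/((2.5+7.7)(5.2+7.7)) = 23.415 kPa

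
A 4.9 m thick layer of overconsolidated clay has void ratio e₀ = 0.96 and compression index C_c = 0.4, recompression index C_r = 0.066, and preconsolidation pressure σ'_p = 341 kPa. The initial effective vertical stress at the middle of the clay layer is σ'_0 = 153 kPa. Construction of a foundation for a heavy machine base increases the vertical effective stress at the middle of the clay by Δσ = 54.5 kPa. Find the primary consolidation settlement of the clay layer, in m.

S_c ≈ 0.0218 m

Final effective stress: σ'_f = 153 + 54.5 = 207.5 kPa.
σ'_f = 207.5 ≤ σ'_p = 341 kPa, so the clay remains overconsolidated and only the recompression index applies:
S_c = C_r·H/(1+e₀)·log₁₀(σ'_f/σ'_0) = 0.066×4.9/1.96×log₁₀(207.5/153)
    = 0.165 × 0.13233 = 0.02183 m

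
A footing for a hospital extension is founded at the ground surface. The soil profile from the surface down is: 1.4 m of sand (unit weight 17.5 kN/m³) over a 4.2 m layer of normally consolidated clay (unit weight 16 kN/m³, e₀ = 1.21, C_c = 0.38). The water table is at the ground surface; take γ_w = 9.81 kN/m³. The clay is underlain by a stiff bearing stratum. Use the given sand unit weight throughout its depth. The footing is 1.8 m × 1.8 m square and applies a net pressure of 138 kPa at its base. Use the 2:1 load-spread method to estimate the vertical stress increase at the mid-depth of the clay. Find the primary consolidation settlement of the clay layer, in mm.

S_c ≈ 161 mm

Mid-depth of clay below the ground surface: z = 1.4 + 4.2/2 = 3.5 m.
Total vertical stress at mid-clay: σ_v = 17.5×1.4 + 16×2.1 = 58.1 kPa.
Pore pressure: u = 9.81×(3.5 − 0) = 34.335 kPa.
Initial effective stress: σ'_0 = σ_v − u = 58.1 − 34.335 = 23.765 kPa.
Stress increase at mid-clay by the 2:1 spreading method:
Δσ = qBL/((B+z)(L+z)) = 138×1.8×1.8/((1.8+3.5)(1.8+3.5)) = 15.917 kPa
Final effective stress: σ'_f = σ'_0 + Δσ = 23.765 + 15.917 = 39.682 kPa.
Normally consolidated clay, so the full stress increment lies on the virgin compression line:
S_c = C_c·H/(1+e₀)·log₁₀(σ'_f/σ'_0) = 0.38×4.2/(1+1.21)×log₁₀(39.682/23.765)
    = 0.72217 × 0.22266 = 0.1608 m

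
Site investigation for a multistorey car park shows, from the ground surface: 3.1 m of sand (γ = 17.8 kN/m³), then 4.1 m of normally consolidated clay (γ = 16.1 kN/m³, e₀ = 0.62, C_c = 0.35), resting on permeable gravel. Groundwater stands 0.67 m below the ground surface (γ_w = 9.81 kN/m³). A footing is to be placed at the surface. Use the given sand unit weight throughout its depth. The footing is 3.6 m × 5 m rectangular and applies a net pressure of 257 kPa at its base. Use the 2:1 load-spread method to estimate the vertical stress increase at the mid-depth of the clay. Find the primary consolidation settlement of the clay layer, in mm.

S_c ≈ 299 mm

Mid-depth of clay below the ground surface: z = 3.1 + 4.1/2 = 5.15 m.
Total vertical stress at mid-clay: σ_v = 17.8×3.1 + 16.1×2.05 = 88.185 kPa.
Pore pressure: u = 9.81×(5.15 − 0.67) = 43.949 kPa.
Initial effective stress: σ'_0 = σ_v − u = 88.185 − 43.949 = 44.236 kPa.
Stress increase at mid-clay by the 2:1 spreading method:
Δσ = qBL/((B+z)(L+z)) = 257×3.6×5/((3.6+5.15)(5+5.15)) = 52.087 kPa
Final effective stress: σ'_f = σ'_0 + Δσ = 44.236 + 52.087 = 96.323 kPa.
Normally consolidated clay, so the full stress increment lies on the virgin compression line:
S_c = C_c·H/(1+e₀)·log₁₀(σ'_f/σ'_0) = 0.35×4.1/(1+0.62)×log₁₀(96.323/44.236)
    = 0.8858 × 0.33795 = 0.2994 m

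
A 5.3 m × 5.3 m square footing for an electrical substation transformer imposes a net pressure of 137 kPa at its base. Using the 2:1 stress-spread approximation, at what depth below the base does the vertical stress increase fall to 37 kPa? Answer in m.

2:1 spreading — at depth z the loaded area has grown by z in each plan dimension:
qB²/(B+z)² = Δσ_z ⇒ z = B(√(q/Δσ_z) − 1) = 5.3×(√(137/37) − 1) = 4.898 m

z ≈ 4.9 m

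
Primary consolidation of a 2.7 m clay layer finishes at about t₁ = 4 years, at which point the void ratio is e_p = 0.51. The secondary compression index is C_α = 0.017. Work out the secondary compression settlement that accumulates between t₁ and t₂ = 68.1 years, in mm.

Secondary compression: S_s = C_α·H/(1+e_p)·log₁₀(t₂/t₁)
S_s = 0.017×2.7/(1+0.51)×log₁₀(68.1/4)
    = 0.0304 × 1.231 = 0.03742 m

S_s ≈ 37.4 mm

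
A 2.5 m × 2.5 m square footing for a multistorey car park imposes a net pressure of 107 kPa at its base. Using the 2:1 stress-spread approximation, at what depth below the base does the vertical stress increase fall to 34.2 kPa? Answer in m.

2:1 spreading — at depth z the loaded area has grown by z in each plan dimension:
qB²/(B+z)² = Δσ_z ⇒ z = B(√(q/Δσ_z) − 1) = 2.5×(√(107/34.2) − 1) = 1.922 m

z ≈ 1.92 m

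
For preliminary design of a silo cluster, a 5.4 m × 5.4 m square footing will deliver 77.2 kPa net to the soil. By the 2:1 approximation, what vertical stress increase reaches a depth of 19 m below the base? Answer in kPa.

By the 2:1 method the load spreads at 1 horizontal : 2 vertical, so at depth z the loaded area has grown by z in each plan dimension:
Δσ = qBL/((B+z)(L+z)) = 77.2×5.4×5.4/((5.4+19)(5.4+19)) = 3.7812 kPa

Δσ_z ≈ 3.78 kPa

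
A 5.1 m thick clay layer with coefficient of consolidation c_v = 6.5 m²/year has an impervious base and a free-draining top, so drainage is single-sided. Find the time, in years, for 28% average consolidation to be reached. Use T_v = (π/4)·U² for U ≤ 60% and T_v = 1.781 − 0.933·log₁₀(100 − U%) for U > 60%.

Drainage path length: H_d = H = 5.1 m (single drainage).
U ≤ 60%: T_v = (π/4)·U² = (π/4)×0.28² = 0.061575.
t = T_v·H_d²/c_v = 0.061575×5.1²/6.5 = 0.2464 years.

t ≈ 0.246 years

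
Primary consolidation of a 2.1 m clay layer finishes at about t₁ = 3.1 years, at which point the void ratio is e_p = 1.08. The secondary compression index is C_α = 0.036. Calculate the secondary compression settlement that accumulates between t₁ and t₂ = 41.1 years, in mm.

Secondary compression: S_s = C_α·H/(1+e_p)·log₁₀(t₂/t₁)
S_s = 0.036×2.1/(1+1.08)×log₁₀(41.1/3.1)
    = 0.03635 × 1.122 = 0.0408 m

S_s ≈ 40.8 mm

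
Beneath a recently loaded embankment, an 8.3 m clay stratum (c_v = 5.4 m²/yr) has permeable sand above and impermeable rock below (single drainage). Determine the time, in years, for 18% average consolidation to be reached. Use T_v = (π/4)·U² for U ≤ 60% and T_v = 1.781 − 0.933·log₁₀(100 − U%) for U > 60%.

t ≈ 0.325 years

Drainage path length: H_d = H = 8.3 m (single drainage).
U ≤ 60%: T_v = (π/4)·U² = (π/4)×0.18² = 0.025447.
t = T_v·H_d²/c_v = 0.025447×8.3²/5.4 = 0.3246 years.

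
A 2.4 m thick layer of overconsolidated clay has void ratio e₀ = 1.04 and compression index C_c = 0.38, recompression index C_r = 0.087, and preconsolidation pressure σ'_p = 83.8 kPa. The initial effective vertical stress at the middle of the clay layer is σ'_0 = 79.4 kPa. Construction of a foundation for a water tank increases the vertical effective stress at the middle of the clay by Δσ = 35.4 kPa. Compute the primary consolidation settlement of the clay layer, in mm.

S_c ≈ 63.5 mm

Final effective stress: σ'_f = 79.4 + 35.4 = 114.8 kPa.
σ'_f = 114.8 > σ'_p = 83.8 kPa, so the stress path crosses the preconsolidation pressure — recompression up to σ'_p, then virgin compression beyond:
S_c = H/(1+e₀)·[C_r·log₁₀(σ'_p/σ'_0) + C_c·log₁₀(σ'_f/σ'_p)]
    = 2.4/2.04 × [0.087×log₁₀(83.8/79.4) + 0.38×log₁₀(114.8/83.8)]
    = 1.1765 × [0.0020378 + 0.051945] = 0.06351 m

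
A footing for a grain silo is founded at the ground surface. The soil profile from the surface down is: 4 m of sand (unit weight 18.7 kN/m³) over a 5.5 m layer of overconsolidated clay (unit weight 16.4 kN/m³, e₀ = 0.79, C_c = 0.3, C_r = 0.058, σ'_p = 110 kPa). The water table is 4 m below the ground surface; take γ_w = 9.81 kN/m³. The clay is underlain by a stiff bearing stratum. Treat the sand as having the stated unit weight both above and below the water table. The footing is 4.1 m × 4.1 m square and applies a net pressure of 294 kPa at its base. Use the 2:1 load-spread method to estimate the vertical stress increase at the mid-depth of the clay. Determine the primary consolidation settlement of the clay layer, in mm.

S_c ≈ 94.7 mm

Mid-depth of clay below the ground surface: z = 4 + 5.5/2 = 6.75 m.
Total vertical stress at mid-clay: σ_v = 18.7×4 + 16.4×2.75 = 119.9 kPa.
Pore pressure: u = 9.81×(6.75 − 4) = 26.978 kPa.
Initial effective stress: σ'_0 = σ_v − u = 119.9 − 26.978 = 92.922 kPa.
Stress increase at mid-clay by the 2:1 spreading method:
Δσ = qBL/((B+z)(L+z)) = 294×4.1×4.1/((4.1+6.75)(4.1+6.75)) = 41.981 kPa
Final effective stress: σ'_f = 92.922 + 41.981 = 134.9 kPa.
σ'_f = 134.9 > σ'_p = 110 kPa, so the stress path crosses the preconsolidation pressure — recompression up to σ'_p, then virgin compression beyond:
S_c = H/(1+e₀)·[C_r·log₁₀(σ'_p/σ'_0) + C_c·log₁₀(σ'_f/σ'_p)]
    = 5.5/1.79 × [0.058×log₁₀(110/92.922) + 0.3×log₁₀(134.9/110)]
    = 3.0726 × [0.0042499 + 0.026586] = 0.09475 m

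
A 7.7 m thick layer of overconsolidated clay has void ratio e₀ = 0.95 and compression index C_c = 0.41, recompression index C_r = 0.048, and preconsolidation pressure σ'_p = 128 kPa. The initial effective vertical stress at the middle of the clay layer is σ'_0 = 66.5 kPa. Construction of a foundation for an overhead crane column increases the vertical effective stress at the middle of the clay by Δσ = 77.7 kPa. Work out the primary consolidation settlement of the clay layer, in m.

Final effective stress: σ'_f = 66.5 + 77.7 = 144.2 kPa.
σ'_f = 144.2 > σ'_p = 128 kPa, so the stress path crosses the preconsolidation pressure — recompression up to σ'_p, then virgin compression beyond:
S_c = H/(1+e₀)·[C_r·log₁₀(σ'_p/σ'_0) + C_c·log₁₀(σ'_f/σ'_p)]
    = 7.7/1.95 × [0.048×log₁₀(128/66.5) + 0.41×log₁₀(144.2/128)]
    = 3.9487 × [0.013651 + 0.02122] = 0.1377 m

S_c ≈ 0.138 m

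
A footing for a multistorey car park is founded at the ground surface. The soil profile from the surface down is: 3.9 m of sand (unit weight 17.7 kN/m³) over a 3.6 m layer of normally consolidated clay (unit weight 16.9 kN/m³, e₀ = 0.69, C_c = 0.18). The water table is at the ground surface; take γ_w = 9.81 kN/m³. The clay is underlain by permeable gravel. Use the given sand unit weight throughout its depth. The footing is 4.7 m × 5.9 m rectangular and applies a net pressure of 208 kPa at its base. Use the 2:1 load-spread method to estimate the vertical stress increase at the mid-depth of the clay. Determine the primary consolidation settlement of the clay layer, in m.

Mid-depth of clay below the ground surface: z = 3.9 + 3.6/2 = 5.7 m.
Total vertical stress at mid-clay: σ_v = 17.7×3.9 + 16.9×1.8 = 99.45 kPa.
Pore pressure: u = 9.81×(5.7 − 0) = 55.917 kPa.
Initial effective stress: σ'_0 = σ_v − u = 99.45 − 55.917 = 43.533 kPa.
Stress increase at mid-clay by the 2:1 spreading method:
Δσ = qBL/((B+z)(L+z)) = 208×4.7×5.9/((4.7+5.7)(5.9+5.7)) = 47.81 kPa
Final effective stress: σ'_f = σ'_0 + Δσ = 43.533 + 47.81 = 91.343 kPa.
Normally consolidated clay, so the full stress increment lies on the virgin compression line:
S_c = C_c·H/(1+e₀)·log₁₀(σ'_f/σ'_0) = 0.18×3.6/(1+0.69)×log₁₀(91.343/43.533)
    = 0.38343 × 0.32186 = 0.1234 m

S_c ≈ 0.123 m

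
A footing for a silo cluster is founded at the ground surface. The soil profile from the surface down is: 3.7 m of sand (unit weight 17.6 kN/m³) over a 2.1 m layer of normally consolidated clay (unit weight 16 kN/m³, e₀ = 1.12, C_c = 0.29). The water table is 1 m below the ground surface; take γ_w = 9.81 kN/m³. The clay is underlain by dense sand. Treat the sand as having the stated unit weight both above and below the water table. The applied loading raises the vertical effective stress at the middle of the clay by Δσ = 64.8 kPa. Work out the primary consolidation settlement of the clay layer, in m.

Mid-depth of clay below the ground surface: z = 3.7 + 2.1/2 = 4.75 m.
Total vertical stress at mid-clay: σ_v = 17.6×3.7 + 16×1.05 = 81.92 kPa.
Pore pressure: u = 9.81×(4.75 − 1) = 36.788 kPa.
Initial effective stress: σ'_0 = σ_v − u = 81.92 − 36.788 = 45.132 kPa.
Final effective stress: σ'_f = σ'_0 + Δσ = 45.132 + 64.8 = 109.93 kPa.
Normally consolidated clay, so the full stress increment lies on the virgin compression line:
S_c = C_c·H/(1+e₀)·log₁₀(σ'_f/σ'_0) = 0.29×2.1/(1+1.12)×log₁₀(109.93/45.132)
    = 0.28726 × 0.38663 = 0.1111 m

S_c ≈ 0.111 m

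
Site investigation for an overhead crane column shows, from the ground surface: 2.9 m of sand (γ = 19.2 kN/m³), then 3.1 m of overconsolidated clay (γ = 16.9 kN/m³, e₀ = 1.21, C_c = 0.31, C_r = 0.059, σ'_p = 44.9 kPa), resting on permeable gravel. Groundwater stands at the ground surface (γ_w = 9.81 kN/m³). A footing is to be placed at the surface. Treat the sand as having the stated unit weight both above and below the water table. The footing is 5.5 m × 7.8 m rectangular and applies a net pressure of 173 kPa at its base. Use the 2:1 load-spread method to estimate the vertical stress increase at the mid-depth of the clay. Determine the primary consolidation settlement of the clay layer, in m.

S_c ≈ 0.155 m

Mid-depth of clay below the ground surface: z = 2.9 + 3.1/2 = 4.45 m.
Total vertical stress at mid-clay: σ_v = 19.2×2.9 + 16.9×1.55 = 81.875 kPa.
Pore pressure: u = 9.81×(4.45 − 0) = 43.655 kPa.
Initial effective stress: σ'_0 = σ_v − u = 81.875 − 43.655 = 38.22 kPa.
Stress increase at mid-clay by the 2:1 spreading method:
Δσ = qBL/((B+z)(L+z)) = 173×5.5×7.8/((5.5+4.45)(7.8+4.45)) = 60.89 kPa
Final effective stress: σ'_f = 38.22 + 60.89 = 99.11 kPa.
σ'_f = 99.11 > σ'_p = 44.9 kPa, so the stress path crosses the preconsolidation pressure — recompression up to σ'_p, then virgin compression beyond:
S_c = H/(1+e₀)·[C_r·log₁₀(σ'_p/σ'_0) + C_c·log₁₀(σ'_f/σ'_p)]
    = 3.1/2.21 × [0.059×log₁₀(44.9/38.22) + 0.31×log₁₀(99.11/44.9)]
    = 1.4027 × [0.0041274 + 0.1066] = 0.1553 m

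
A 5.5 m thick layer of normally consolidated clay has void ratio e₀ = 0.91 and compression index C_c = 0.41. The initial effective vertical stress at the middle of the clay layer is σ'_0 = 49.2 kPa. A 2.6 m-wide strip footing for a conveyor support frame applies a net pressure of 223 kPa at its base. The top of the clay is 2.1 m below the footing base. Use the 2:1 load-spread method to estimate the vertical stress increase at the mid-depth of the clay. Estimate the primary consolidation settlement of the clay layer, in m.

S_c ≈ 0.486 m

Mid-depth of clay below the footing base: z = 2.1 + 5.5/2 = 4.85 m.
Stress increase at mid-clay by the 2:1 spreading method:
Δσ = qB/(B+z) = 223×2.6/(2.6+4.85) = 77.826 kPa
Final effective stress: σ'_f = σ'_0 + Δσ = 49.2 + 77.826 = 127.03 kPa.
Normally consolidated clay, so the full stress increment lies on the virgin compression line:
S_c = C_c·H/(1+e₀)·log₁₀(σ'_f/σ'_0) = 0.41×5.5/(1+0.91)×log₁₀(127.03/49.2)
    = 1.1806 × 0.41194 = 0.4863 m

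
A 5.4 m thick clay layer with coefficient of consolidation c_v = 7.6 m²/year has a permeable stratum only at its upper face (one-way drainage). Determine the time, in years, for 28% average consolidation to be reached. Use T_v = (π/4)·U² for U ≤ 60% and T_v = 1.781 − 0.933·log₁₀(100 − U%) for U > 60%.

t ≈ 0.236 years

Drainage path length: H_d = H = 5.4 m (single drainage).
U ≤ 60%: T_v = (π/4)·U² = (π/4)×0.28² = 0.061575.
t = T_v·H_d²/c_v = 0.061575×5.4²/7.6 = 0.2363 years.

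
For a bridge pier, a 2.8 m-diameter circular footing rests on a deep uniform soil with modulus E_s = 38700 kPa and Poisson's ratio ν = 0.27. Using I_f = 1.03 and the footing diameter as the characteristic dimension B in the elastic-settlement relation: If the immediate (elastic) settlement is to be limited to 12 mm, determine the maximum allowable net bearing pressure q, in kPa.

q ≈ 174 kPa

S_e = q·B·(1−ν²)/E_s · I_f  ⇒  q = S_e·E_s / (B·(1−ν²)·I_f).
q = 0.012 × 38700 / (2.8 × 0.9271 × 1.03) = 173.7 kPa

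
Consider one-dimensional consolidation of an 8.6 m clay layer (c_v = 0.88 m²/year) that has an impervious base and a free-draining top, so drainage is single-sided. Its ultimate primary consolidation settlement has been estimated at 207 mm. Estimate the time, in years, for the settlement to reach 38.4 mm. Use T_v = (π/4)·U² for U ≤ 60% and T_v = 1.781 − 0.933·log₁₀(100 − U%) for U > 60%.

Drainage path length: H_d = H = 8.6 m (single drainage).
U = S(t)/S_ult = 38.4/207 = 0.1855.
U ≤ 60%: T_v = (π/4)·U² = (π/4)×0.18551² = 0.027028.
t = T_v·H_d²/c_v = 0.027028×8.6²/0.88 = 2.272 years.

t ≈ 2.27 years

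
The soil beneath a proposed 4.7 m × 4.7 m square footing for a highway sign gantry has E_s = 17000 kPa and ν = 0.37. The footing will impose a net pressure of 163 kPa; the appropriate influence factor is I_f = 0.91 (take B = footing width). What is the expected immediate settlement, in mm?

S_e ≈ 35.4 mm

Immediate (elastic) settlement: S_e = q·B·(1−ν²)/E_s · I_f.
S_e = 163 × 4.7 × (1 − 0.37²) / 17000 × 0.91
    = 163 × 4.7 × 0.8631 / 17000 × 0.91
    = 0.03539 m = 35.39 mm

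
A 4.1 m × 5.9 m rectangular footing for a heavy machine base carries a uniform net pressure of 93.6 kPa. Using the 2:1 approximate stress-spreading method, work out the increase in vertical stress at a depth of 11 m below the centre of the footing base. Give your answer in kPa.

Δσ_z ≈ 8.87 kPa

By the 2:1 method the load spreads at 1 horizontal : 2 vertical, so at depth z the loaded area has grown by z in each plan dimension:
Δσ = qBL/((B+z)(L+z)) = 93.6×4.1×5.9/((4.1+11)(5.9+11)) = 8.8725 kPa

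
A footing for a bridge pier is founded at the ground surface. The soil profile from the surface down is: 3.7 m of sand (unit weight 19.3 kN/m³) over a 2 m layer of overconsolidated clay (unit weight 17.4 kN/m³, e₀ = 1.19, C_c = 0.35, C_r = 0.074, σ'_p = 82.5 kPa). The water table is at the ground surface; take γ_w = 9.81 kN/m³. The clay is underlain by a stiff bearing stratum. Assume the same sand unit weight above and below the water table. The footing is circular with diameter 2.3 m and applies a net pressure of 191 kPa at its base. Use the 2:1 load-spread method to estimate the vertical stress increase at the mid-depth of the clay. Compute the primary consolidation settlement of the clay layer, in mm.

Mid-depth of clay below the ground surface: z = 3.7 + 2/2 = 4.7 m.
Total vertical stress at mid-clay: σ_v = 19.3×3.7 + 17.4×1 = 88.81 kPa.
Pore pressure: u = 9.81×(4.7 − 0) = 46.107 kPa.
Initial effective stress: σ'_0 = σ_v − u = 88.81 − 46.107 = 42.703 kPa.
Stress increase at mid-clay by the 2:1 spreading method:
Δσ ≈ qD²/(D+z)² = 191×2.3²/(2.3+4.7)² = 20.62 kPa
Final effective stress: σ'_f = 42.703 + 20.62 = 63.323 kPa.
σ'_f = 63.323 ≤ σ'_p = 82.5 kPa, so the clay remains overconsolidated and only the recompression index applies:
S_c = C_r·H/(1+e₀)·log₁₀(σ'_f/σ'_0) = 0.074×2/2.19×log₁₀(63.323/42.703)
    = 0.06758 × 0.1711 = 0.01156 m

S_c ≈ 11.6 mm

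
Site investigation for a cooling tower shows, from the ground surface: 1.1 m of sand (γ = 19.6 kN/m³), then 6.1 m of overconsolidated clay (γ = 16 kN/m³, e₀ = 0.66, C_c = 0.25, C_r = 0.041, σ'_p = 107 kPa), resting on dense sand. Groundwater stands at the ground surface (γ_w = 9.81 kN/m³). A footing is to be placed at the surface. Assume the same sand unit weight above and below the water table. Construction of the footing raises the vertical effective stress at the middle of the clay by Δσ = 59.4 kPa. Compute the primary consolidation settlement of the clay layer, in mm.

S_c ≈ 72 mm

Mid-depth of clay below the ground surface: z = 1.1 + 6.1/2 = 4.15 m.
Total vertical stress at mid-clay: σ_v = 19.6×1.1 + 16×3.05 = 70.36 kPa.
Pore pressure: u = 9.81×(4.15 − 0) = 40.712 kPa.
Initial effective stress: σ'_0 = σ_v − u = 70.36 − 40.712 = 29.648 kPa.
Final effective stress: σ'_f = 29.648 + 59.4 = 89.048 kPa.
σ'_f = 89.048 ≤ σ'_p = 107 kPa, so the clay remains overconsolidated and only the recompression index applies:
S_c = C_r·H/(1+e₀)·log₁₀(σ'_f/σ'_0) = 0.041×6.1/1.66×log₁₀(89.048/29.648)
    = 0.15066 × 0.47763 = 0.07196 m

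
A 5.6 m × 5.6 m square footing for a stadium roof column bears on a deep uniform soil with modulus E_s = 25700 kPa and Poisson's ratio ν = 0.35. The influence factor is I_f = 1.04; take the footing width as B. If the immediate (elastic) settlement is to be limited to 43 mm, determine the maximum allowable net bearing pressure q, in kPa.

S_e = q·B·(1−ν²)/E_s · I_f  ⇒  q = S_e·E_s / (B·(1−ν²)·I_f).
q = 0.043 × 25700 / (5.6 × 0.8775 × 1.04) = 216.2 kPa

q ≈ 216 kPa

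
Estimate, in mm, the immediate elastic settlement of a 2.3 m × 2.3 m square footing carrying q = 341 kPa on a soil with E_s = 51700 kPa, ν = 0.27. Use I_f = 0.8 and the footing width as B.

S_e ≈ 11.3 mm

Immediate (elastic) settlement: S_e = q·B·(1−ν²)/E_s · I_f.
S_e = 341 × 2.3 × (1 − 0.27²) / 51700 × 0.8
    = 341 × 2.3 × 0.9271 / 51700 × 0.8
    = 0.01125 m = 11.25 mm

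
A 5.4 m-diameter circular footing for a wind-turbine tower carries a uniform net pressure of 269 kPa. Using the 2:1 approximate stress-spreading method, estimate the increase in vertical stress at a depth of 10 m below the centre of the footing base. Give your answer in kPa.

Δσ_z ≈ 33.1 kPa

By the 2:1 method the load spreads at 1 horizontal : 2 vertical, so at depth z the loaded area has grown by z in each plan dimension:
Δσ ≈ qD²/(D+z)² = 269×5.4²/(5.4+10)² = 33.075 kPa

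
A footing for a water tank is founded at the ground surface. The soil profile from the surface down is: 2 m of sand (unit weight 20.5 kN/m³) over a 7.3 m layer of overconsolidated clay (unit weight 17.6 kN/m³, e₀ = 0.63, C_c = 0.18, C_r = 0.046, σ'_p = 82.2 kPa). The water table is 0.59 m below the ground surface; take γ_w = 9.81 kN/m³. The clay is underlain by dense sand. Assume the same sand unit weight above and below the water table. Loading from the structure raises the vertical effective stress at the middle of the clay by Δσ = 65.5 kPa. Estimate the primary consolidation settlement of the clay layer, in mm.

S_c ≈ 171 mm

Mid-depth of clay below the ground surface: z = 2 + 7.3/2 = 5.65 m.
Total vertical stress at mid-clay: σ_v = 20.5×2 + 17.6×3.65 = 105.24 kPa.
Pore pressure: u = 9.81×(5.65 − 0.59) = 49.639 kPa.
Initial effective stress: σ'_0 = σ_v − u = 105.24 − 49.639 = 55.601 kPa.
Final effective stress: σ'_f = 55.601 + 65.5 = 121.1 kPa.
σ'_f = 121.1 > σ'_p = 82.2 kPa, so the stress path crosses the preconsolidation pressure — recompression up to σ'_p, then virgin compression beyond:
S_c = H/(1+e₀)·[C_r·log₁₀(σ'_p/σ'_0) + C_c·log₁₀(σ'_f/σ'_p)]
    = 7.3/1.63 × [0.046×log₁₀(82.2/55.601) + 0.18×log₁₀(121.1/82.2)]
    = 4.4785 × [0.0078103 + 0.030289] = 0.1706 m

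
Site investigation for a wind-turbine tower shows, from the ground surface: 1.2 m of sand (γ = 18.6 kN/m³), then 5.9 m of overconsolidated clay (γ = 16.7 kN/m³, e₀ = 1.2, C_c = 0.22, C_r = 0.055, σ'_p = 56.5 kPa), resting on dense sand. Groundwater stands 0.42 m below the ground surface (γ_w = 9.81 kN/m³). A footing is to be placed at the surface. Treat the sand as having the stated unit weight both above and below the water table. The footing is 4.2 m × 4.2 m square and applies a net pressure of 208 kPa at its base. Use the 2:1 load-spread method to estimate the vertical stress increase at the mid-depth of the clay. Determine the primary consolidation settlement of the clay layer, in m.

S_c ≈ 0.143 m

Mid-depth of clay below the ground surface: z = 1.2 + 5.9/2 = 4.15 m.
Total vertical stress at mid-clay: σ_v = 18.6×1.2 + 16.7×2.95 = 71.585 kPa.
Pore pressure: u = 9.81×(4.15 − 0.42) = 36.591 kPa.
Initial effective stress: σ'_0 = σ_v − u = 71.585 − 36.591 = 34.994 kPa.
Stress increase at mid-clay by the 2:1 spreading method:
Δσ = qBL/((B+z)(L+z)) = 208×4.2×4.2/((4.2+4.15)(4.2+4.15)) = 52.625 kPa
Final effective stress: σ'_f = 34.994 + 52.625 = 87.619 kPa.
σ'_f = 87.619 > σ'_p = 56.5 kPa, so the stress path crosses the preconsolidation pressure — recompression up to σ'_p, then virgin compression beyond:
S_c = H/(1+e₀)·[C_r·log₁₀(σ'_p/σ'_0) + C_c·log₁₀(σ'_f/σ'_p)]
    = 5.9/2.2 × [0.055×log₁₀(56.5/34.994) + 0.22×log₁₀(87.619/56.5)]
    = 2.6818 × [0.011443 + 0.041921] = 0.1431 m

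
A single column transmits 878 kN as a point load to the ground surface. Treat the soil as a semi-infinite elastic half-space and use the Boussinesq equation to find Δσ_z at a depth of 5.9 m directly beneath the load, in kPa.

Boussinesq vertical stress below a point load on an elastic half-space:
Δσ_z = 3P/(2πz²) · [1 + (r/z)²]^(−5/2)
r/z = 0/5.9 = 0; [1+(r/z)²]^(−5/2) = 1.
Δσ_z = 3×878/(2π×5.9²) × 1 = 12.043 × 1 = 12.04 kPa

Δσ_z ≈ 12 kPa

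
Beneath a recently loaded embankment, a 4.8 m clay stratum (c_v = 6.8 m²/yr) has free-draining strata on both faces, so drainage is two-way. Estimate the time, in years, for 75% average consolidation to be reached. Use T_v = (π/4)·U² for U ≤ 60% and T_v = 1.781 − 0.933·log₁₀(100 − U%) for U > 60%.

t ≈ 0.404 years

Drainage path length: H_d = H/2 = 2.4 m (double drainage).
U > 60%: T_v = 1.781 − 0.933·log₁₀(100 − 75) = 0.47672.
t = T_v·H_d²/c_v = 0.47672×2.4²/6.8 = 0.4038 years.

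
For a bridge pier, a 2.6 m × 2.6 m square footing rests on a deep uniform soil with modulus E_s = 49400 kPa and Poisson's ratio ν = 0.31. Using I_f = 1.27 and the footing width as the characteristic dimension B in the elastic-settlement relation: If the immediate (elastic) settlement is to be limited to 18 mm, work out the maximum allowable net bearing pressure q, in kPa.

S_e = q·B·(1−ν²)/E_s · I_f  ⇒  q = S_e·E_s / (B·(1−ν²)·I_f).
q = 0.018 × 49400 / (2.6 × 0.9039 × 1.27) = 297.9 kPa

q ≈ 298 kPa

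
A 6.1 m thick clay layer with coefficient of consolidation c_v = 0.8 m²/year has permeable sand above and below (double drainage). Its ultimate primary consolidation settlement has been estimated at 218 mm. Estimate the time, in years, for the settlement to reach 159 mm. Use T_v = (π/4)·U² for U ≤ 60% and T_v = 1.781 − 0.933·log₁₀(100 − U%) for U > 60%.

Drainage path length: H_d = H/2 = 3.05 m (double drainage).
U = S(t)/S_ult = 159/218 = 0.7294.
U > 60%: T_v = 1.781 − 0.933·log₁₀(100 − 72.936) = 0.44457.
t = T_v·H_d²/c_v = 0.44457×3.05²/0.8 = 5.17 years.

t ≈ 5.17 years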